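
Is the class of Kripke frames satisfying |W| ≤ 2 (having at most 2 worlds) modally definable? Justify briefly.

Not modally definable

If a class were modally definable it would be closed under disjoint unions (Goldblatt–Thomason).
Any modal formula valid on each of 3 disjoint one-world frames is valid on their disjoint union (validity is preserved under disjoint unions). Each one-world frame has |W|=1≤2, but the union has |W|=3.
So the class is not modally definable.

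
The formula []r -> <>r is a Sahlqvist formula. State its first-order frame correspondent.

Suppose □r→◇r is valid. At any x set V(r)=W. Then □r at x, so ◇r at x, so x has a successor.

seriality: forall x exists y Rxy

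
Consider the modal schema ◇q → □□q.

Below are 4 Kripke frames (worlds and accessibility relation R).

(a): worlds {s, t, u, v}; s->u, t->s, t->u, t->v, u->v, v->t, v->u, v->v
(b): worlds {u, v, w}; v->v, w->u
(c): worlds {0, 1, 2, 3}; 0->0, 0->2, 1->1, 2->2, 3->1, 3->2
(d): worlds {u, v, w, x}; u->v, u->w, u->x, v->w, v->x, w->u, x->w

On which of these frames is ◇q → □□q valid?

The schema corresponds to a generalized confluence (Geach) condition: ∀x ∀y ∀z ((xRy ∧ xR²z) → ∃w (y = w ∧ z = w)).
(a): fails — sRu, sR²v but u ≠ v.
(b): satisfies the condition.
(c): fails — 0R0, 0R²2 but 0 ≠ 2.
(d): fails — uRv, uR²u but v ≠ u.

(b)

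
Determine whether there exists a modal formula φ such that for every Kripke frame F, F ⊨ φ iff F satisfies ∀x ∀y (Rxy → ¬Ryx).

Modal frame validity is preserved under surjective bounded morphisms.
The 3-cycle (worlds a,b,c with a→b→c→a) is asymmetric. Mapping every world to a single reflexive point • is a surjective bounded morphism, and the reflexive point is not asymmetric (R•• but asymmetry requires ¬R••).
Hence asymmetry is not modally definable.

Not definable by any modal formula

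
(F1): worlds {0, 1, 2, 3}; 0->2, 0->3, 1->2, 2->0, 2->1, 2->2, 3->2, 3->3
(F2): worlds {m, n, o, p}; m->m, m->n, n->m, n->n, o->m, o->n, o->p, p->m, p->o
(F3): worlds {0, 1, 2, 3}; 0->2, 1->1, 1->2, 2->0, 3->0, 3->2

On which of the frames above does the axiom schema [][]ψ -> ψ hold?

The schema corresponds to a generalized confluence (Geach) condition: forall x exists w (x R^2 w & x = w).
(F1): ✓.
(F2): ✓.
(F3): fails — at 3 but no w with 3R²w and 3=w.

(F1), (F2)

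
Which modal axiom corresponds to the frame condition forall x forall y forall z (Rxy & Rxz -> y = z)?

◇p → □p

The condition is partial functionality. The CD schema ◇p → □p defines it.
Suppose ◇p→□p is valid. Take Rxy, Rxz and set V(p)={y}. Then ◇p at x, so □p at x, so p at z, i.e. z=y.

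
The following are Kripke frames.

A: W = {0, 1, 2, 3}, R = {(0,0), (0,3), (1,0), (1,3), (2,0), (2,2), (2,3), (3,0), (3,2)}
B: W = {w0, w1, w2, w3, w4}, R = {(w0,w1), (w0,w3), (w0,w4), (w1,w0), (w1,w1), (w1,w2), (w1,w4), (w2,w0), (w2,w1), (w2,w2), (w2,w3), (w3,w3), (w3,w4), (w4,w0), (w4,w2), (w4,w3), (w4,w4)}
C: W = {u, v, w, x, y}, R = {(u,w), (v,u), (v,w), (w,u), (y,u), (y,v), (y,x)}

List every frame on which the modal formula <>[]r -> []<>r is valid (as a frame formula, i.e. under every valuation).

A, B

Frame correspondent (Sahlqvist): forall x forall y forall z (Rxy & Rxz -> exists w (Ryw & Rzw)) — i.e. convergence.
A: holds.
B: holds.
C: fails — Rvw and Rvu but w and u have no common successor.
Valid on: A, B.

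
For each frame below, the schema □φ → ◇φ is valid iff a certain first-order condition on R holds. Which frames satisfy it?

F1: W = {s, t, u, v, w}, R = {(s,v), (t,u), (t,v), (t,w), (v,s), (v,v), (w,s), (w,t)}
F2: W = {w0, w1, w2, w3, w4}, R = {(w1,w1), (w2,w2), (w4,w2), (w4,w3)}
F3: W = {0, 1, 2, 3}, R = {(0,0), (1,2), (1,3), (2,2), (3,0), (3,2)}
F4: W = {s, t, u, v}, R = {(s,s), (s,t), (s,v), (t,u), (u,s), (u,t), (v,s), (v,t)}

F3, F4

Frame correspondent (Sahlqvist): ∀x ∃y Rxy — i.e. seriality.
F1: fails — world u has no successor.
F2: fails — world w0 has no successor.
F3: holds.
F4: holds.
Valid on: F3, F4.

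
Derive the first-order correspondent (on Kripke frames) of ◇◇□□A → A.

This is a Sahlqvist (Geach-type) schema ◇^2□^2A → □^0◇^0A.
Minimal-valuation argument: fix x; take any y with xR^2y and any z with xR^0z. Set V(A) to the set of worlds R-reachable from y in exactly 2 steps. Then □^2A holds at y, so the antecedent holds at x; validity forces ◇^0A at z, giving a w with zR^0w and yR^2w.
First-order correspondent: ∀x ∀y (xR²y → ∃w (yR²w ∧ x = w)).

∀x ∀y (xR²y → ∃w (yR²w ∧ x = w))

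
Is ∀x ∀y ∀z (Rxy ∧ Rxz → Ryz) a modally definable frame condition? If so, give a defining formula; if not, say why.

The condition is the Euclidean property. A defining modal formula is ◇q → □◇q.
Suppose ◇q→□◇q is valid. Take Rxy, Rxz and set V(q)={y}. Then ◇q at x, so □◇q at x, so ◇q at z, so some w with Rzw has q; w=y, i.e. Rzy. By symmetry of the argument, Ryz.

Definable; ◇q → □◇q defines it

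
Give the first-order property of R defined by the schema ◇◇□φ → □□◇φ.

This is a Sahlqvist (Geach-type) schema ◇^2□^1φ → □^2◇^1φ.
Minimal-valuation argument: fix x; take any y with xR^2y and any z with xR^2z. Set V(φ) to the set of worlds R-reachable from y in exactly 1 step. Then □^1φ holds at y, so the antecedent holds at x; validity forces ◇^1φ at z, giving a w with zR^1w and yR^1w.
First-order correspondent: ∀x ∀y ∀z ((xR²y ∧ xR²z) → ∃w (yRw ∧ zRw)).

∀x ∀y ∀z ((xR²y ∧ xR²z) → ∃w (yRw ∧ zRw))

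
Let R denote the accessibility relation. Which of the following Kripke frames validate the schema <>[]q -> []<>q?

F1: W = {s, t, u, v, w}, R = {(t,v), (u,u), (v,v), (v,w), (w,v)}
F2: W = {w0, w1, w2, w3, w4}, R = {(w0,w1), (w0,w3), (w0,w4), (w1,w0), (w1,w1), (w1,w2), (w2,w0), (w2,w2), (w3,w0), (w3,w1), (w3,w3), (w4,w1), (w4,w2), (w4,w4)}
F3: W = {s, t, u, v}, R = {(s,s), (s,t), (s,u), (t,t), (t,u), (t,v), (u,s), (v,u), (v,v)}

The schema corresponds to convergence: forall x forall y forall z (Rxy & Rxz -> exists w (Ryw & Rzw)).
F1: holds.
F2: fails — Rw1w0 and Rw1w2 but w0 and w2 have no common successor.
F3: fails — Rsu and Rst but u and t have no common successor.
Valid on: F1.

F1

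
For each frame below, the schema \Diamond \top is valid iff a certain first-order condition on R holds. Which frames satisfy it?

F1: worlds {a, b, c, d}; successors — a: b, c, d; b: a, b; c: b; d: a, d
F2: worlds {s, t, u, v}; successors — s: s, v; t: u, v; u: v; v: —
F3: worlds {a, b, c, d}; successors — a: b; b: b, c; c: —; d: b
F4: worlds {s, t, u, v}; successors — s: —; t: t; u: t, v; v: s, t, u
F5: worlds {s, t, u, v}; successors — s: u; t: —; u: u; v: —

F1

The schema corresponds to seriality: \forall x \exists y Rxy.
F1: satisfies the condition.
F2: fails — world v has no successor.
F3: fails — world c has no successor.
F4: fails — world s has no successor.
F5: fails — world t has no successor.
Valid on: F1.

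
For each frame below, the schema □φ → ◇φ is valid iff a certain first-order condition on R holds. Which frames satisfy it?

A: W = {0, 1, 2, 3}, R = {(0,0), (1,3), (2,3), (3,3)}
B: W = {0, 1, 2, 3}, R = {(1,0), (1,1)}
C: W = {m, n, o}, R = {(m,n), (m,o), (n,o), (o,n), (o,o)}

A, C

Frame correspondent (Sahlqvist): ∀x ∃y Rxy — i.e. seriality.
A: holds.
B: fails — world 0 has no successor.
C: holds.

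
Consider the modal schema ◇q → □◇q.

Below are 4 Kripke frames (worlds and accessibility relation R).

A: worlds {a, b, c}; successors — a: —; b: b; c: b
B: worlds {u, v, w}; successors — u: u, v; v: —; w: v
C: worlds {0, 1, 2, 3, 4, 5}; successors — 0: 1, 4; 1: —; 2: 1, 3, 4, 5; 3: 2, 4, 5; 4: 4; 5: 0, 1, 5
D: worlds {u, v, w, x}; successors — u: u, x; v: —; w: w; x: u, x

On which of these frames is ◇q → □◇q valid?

A, D

The schema corresponds to the Euclidean property: ∀x ∀y ∀z (Rxy ∧ Rxz → Ryz).
A: holds.
B: fails — Ruv and Ruv but not Rvv.
C: fails — R01 and R01 but not R11.
D: holds.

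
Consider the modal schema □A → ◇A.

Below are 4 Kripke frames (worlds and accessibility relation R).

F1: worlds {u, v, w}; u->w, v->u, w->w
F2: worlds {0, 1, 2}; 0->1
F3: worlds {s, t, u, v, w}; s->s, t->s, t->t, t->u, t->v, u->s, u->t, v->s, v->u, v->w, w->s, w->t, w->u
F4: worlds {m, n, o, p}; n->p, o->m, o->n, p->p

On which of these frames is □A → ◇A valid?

F1, F3

This is the axiom for seriality; its first-order frame correspondent is ∀x ∃y Rxy.
F1: condition met.
F2: fails — world 1 has no successor.
F3: condition met.
F4: fails — world m has no successor.
Valid on: F1, F3.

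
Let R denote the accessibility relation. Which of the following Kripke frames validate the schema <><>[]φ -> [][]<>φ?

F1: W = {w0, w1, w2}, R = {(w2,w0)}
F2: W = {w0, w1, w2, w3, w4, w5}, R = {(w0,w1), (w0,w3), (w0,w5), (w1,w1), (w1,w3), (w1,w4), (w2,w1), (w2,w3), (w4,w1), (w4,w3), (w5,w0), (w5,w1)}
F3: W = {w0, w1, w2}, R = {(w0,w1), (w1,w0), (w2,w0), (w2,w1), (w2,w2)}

F1

Frame correspondent (Sahlqvist): forall x forall y forall z ((x R^2 y & x R^2 z) -> exists w (yRw & zRw)) — i.e. a generalized confluence (Geach) condition.
F1: condition met.
F2: fails — w0R²w0, w0R²w3 but no w with w0Rw and w3Rw.
F3: fails — w2R²w0, w2R²w1 but no w with w0Rw and w1Rw.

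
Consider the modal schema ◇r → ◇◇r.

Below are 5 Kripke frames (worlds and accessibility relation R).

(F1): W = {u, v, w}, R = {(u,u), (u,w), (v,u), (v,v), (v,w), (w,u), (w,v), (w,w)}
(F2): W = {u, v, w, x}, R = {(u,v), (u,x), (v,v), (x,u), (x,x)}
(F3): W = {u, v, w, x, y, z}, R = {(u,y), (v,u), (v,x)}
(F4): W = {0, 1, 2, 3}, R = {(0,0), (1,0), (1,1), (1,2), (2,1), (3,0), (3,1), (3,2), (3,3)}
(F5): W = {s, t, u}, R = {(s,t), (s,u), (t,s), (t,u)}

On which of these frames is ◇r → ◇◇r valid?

Frame correspondent (Sahlqvist): ∀x ∀y (xRy → ∃w (y = w ∧ xR²w)) — i.e. a generalized confluence (Geach) condition.
(F1): satisfies the condition.
(F2): satisfies the condition.
(F3): fails — uRy but no t with y=t and uR²t.
(F4): satisfies the condition.
(F5): fails — sRt but no w with t=w and sR²w.
Valid on: (F1), (F2), (F4).

(F1), (F2), (F4)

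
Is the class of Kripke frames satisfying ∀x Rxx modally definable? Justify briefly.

The condition is reflexivity. A defining modal formula is □r → r.
Suppose □r→r is valid. At any x set V(r)={w : Rxw}. Then □r holds at x, so r holds at x, i.e. Rxx.

Yes — defined by □r → r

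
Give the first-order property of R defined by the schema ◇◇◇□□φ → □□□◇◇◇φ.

This is a Sahlqvist (Geach-type) schema ◇^3□^2φ → □^3◇^3φ.
First-order correspondent: ∀x ∀y ∀z ((xR³y ∧ xR³z) → ∃w (yR²w ∧ zR³w)).

∀x ∀y ∀z ((xR³y ∧ xR³z) → ∃w (yR²w ∧ zR³w))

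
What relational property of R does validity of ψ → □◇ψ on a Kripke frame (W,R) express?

Suppose ψ→□◇ψ is valid. Take Rxy and set V(ψ)={x}. Then ψ at x, so □◇ψ at x, so ◇ψ at y, so some z with Ryz has ψ; z=x, i.e. Ryx.

Symmetry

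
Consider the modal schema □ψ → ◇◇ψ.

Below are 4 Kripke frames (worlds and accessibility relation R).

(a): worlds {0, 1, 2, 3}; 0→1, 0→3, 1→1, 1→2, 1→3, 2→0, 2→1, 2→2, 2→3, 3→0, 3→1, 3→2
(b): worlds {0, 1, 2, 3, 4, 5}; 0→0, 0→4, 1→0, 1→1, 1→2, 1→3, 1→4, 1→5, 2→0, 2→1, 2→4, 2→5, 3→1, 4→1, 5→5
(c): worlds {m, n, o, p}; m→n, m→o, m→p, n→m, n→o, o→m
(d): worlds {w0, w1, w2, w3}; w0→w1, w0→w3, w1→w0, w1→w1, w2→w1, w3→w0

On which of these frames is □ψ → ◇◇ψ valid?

(a), (b)

This is the axiom for a generalized confluence (Geach) condition; its first-order frame correspondent is ∀x ∃w (xRw ∧ xR²w).
(a): condition met.
(b): condition met.
(c): fails — at o but no w with oRw and oR²w.
(d): fails — at w3 but no w with w3Rw and w3R²w.
Valid on: (a), (b).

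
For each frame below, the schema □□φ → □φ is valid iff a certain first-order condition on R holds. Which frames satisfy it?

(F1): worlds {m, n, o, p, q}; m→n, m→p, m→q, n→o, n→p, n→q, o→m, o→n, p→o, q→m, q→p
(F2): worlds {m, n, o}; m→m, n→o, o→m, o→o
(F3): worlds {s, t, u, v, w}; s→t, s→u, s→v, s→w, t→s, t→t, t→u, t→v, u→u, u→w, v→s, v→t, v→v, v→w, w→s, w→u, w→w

Frame correspondent (Sahlqvist): ∀x ∀y (Rxy → ∃z (Rxz ∧ Rzy)) — i.e. density.
(F1): fails — Rom but no z with Roz and Rzm.
(F2): ✓.
(F3): ✓.
Valid on: (F2), (F3).

(F2), (F3)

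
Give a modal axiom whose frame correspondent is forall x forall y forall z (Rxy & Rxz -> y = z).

◇s → □s

This is partial functionality; the standard corresponding axiom is CD: ◇s → □s.
Suppose ◇s→□s is valid. Take Rxy, Rxz and set V(s)={y}. Then ◇s at x, so □s at x, so s at z, i.e. z=y.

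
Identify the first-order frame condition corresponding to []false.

emptiness of R: forall x forall y ~Rxy

□⊥ is valid iff no world has any successor (otherwise □⊥ fails at any world with one).
The converse is a direct semantic check.
Frame condition: forall x forall y ~Rxy.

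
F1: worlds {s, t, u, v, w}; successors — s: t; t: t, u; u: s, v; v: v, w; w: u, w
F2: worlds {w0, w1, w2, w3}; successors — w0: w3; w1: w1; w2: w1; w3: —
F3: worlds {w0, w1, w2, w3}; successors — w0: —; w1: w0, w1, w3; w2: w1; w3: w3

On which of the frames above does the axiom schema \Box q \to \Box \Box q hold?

F2

Frame correspondent (Sahlqvist): \forall x \forall y \forall z (Rxy \wedge Ryz \to Rxz) — i.e. transitivity.
F1: fails — Ruv and Rvw but not Ruw.
F2: condition met.
F3: fails — Rw2w1 and Rw1w0 but not Rw2w0.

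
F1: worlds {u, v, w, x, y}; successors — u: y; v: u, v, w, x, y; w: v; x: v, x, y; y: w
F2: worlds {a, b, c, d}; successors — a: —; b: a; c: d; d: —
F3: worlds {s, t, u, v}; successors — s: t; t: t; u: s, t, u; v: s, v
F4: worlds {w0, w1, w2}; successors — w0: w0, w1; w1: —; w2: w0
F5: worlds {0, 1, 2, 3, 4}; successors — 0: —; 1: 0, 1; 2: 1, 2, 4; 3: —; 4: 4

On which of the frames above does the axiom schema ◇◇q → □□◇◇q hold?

F2

This is the axiom for a generalized confluence (Geach) condition; its first-order frame correspondent is ∀x ∀y ∀z ((xR²y ∧ xR²z) → ∃w (y = w ∧ zR²w)).
F1: fails — vR²u, vR²u but no t with u=t and uR²t.
F2: holds.
F3: fails — uR²s, uR²s but no w with s=w and sR²w.
F4: fails — w0R²w0, w0R²w1 but no w with w0=w and w1R²w.
F5: fails — 1R²0, 1R²0 but no w with 0=w and 0R²w.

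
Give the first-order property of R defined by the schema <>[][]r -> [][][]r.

forall x forall y forall z ((xRy & x R^3 z) -> exists w (y R^2 w & z = w))

This is a Sahlqvist (Geach-type) schema ◇^1□^2r → □^3◇^0r.
Minimal-valuation argument: fix x; take any y with xR^1y and any z with xR^3z. Set V(r) to the set of worlds R-reachable from y in exactly 2 steps. Then □^2r holds at y, so the antecedent holds at x; validity forces ◇^0r at z, giving a w with zR^0w and yR^2w.
First-order correspondent: forall x forall y forall z ((xRy & x R^3 z) -> exists w (y R^2 w & z = w)).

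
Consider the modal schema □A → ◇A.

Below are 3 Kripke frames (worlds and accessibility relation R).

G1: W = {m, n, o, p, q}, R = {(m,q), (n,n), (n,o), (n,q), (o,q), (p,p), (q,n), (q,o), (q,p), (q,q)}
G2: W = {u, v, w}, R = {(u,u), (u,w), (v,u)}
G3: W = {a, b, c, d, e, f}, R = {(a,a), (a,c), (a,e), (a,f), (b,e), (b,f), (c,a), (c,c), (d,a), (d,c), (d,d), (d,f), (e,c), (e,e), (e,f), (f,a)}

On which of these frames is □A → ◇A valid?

G1, G3

The schema corresponds to seriality: ∀x ∃y Rxy.
G1: condition met.
G2: fails — world w has no successor.
G3: condition met.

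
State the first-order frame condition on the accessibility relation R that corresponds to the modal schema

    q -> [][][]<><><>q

forall x forall z (x R^3 z -> exists w (x = w & z R^3 w))

This is a Sahlqvist (Geach-type) schema ◇^0□^0q → □^3◇^3q.
Minimal-valuation argument: fix x; take any y with xR^0y and any z with xR^3z. Set V(q) to the set of worlds R-reachable from y in exactly 0 steps. Then □^0q holds at y, so the antecedent holds at x; validity forces ◇^3q at z, giving a w with zR^3w and yR^0w.
First-order correspondent: forall x forall z (x R^3 z -> exists w (x = w & z R^3 w)).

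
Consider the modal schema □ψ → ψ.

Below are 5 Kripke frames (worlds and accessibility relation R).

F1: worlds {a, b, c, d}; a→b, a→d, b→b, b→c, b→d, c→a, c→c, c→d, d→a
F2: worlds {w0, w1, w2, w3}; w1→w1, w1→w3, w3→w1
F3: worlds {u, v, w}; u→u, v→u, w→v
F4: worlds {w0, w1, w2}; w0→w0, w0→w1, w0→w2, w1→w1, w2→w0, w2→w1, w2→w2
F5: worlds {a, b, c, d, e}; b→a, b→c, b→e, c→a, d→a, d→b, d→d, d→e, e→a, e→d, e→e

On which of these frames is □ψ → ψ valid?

Frame correspondent (Sahlqvist): ∀x Rxx — i.e. reflexivity.
F1: fails — world a does not see itself.
F2: fails — world w0 does not see itself.
F3: fails — world v does not see itself.
F4: condition met.
F5: fails — world a does not see itself.

F4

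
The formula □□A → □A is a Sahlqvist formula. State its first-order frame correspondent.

Suppose □□A→□A is valid. Take Rxy and set V(A)={w : xR²w}. Then □□A at x, so □A at x, so A at y, i.e. ∃z(Rxz∧Rzy).
Conversely, any frame satisfying ∀x ∀y (Rxy → ∃z (Rxz ∧ Rzy)) validates the schema.
Frame condition: ∀x ∀y (Rxy → ∃z (Rxz ∧ Rzy)).

density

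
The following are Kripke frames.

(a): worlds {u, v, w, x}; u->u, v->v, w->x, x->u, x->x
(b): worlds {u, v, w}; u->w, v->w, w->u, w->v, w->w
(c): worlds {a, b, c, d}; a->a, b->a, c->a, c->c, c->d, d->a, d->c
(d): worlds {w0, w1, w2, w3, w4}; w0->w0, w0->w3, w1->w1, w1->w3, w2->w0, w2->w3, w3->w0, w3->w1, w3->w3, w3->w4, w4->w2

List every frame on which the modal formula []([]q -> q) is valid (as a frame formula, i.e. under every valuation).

Frame correspondent (Sahlqvist): forall x forall y (Rxy -> Ryy) — i.e. shift-reflexivity.
(a): satisfies the condition.
(b): fails — Rwu but not Ruu.
(c): fails — Rcd but not Rdd.
(d): fails — Rw4w2 but not Rw2w2.

(a)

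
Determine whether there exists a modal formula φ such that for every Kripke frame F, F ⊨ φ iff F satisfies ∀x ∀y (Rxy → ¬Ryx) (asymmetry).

Modal frame validity is preserved under surjective bounded morphisms.
The 3-cycle (worlds s,t,u with s→t→u→s) is asymmetric. Mapping every world to a single reflexive point • is a surjective bounded morphism, and the reflexive point is not asymmetric (R•• but asymmetry requires ¬R••).
So the class is not modally definable.

Not modally definable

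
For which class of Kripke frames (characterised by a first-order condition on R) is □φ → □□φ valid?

transitivity: ∀x ∀y ∀z (Rxy ∧ Ryz → Rxz)

This schema is the 4 axiom.
Its frame correspondent is transitivity — ∀x ∀y ∀z (Rxy ∧ Ryz → Rxz).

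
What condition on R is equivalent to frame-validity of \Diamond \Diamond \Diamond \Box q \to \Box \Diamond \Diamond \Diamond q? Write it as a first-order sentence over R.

\forall x \forall y \forall z ((x R^3 y \wedge xRz) \to \exists w (yRw \wedge z R^3 w))

This is a Sahlqvist (Geach-type) schema ◇^3□^1q → □^1◇^3q.
First-order correspondent: \forall x \forall y \forall z ((x R^3 y \wedge xRz) \to \exists w (yRw \wedge z R^3 w)).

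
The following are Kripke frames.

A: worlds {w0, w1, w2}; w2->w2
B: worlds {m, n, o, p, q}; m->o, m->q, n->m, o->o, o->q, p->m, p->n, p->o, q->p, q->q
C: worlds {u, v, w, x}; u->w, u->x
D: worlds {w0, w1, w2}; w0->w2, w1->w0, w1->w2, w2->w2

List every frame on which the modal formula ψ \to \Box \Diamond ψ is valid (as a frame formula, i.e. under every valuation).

A

Frame correspondent (Sahlqvist): \forall x \forall y (Rxy \to Ryx) — i.e. symmetry.
A: satisfies the condition.
B: fails — Rpm but not Rmp.
C: fails — Ruw but not Rwu.
D: fails — Rw1w2 but not Rw2w1.
Valid on: A.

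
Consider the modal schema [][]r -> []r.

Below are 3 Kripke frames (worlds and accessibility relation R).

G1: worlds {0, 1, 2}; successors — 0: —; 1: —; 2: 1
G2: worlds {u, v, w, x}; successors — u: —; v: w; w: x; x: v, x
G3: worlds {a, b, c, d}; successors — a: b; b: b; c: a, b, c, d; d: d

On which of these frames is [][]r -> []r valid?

This is the axiom for density; its first-order frame correspondent is forall x forall y (Rxy -> exists z (Rxz & Rzy)).
G1: fails — R21 but no z with R2z and Rz1.
G2: fails — Rvw but no z with Rvz and Rzw.
G3: ✓.

G3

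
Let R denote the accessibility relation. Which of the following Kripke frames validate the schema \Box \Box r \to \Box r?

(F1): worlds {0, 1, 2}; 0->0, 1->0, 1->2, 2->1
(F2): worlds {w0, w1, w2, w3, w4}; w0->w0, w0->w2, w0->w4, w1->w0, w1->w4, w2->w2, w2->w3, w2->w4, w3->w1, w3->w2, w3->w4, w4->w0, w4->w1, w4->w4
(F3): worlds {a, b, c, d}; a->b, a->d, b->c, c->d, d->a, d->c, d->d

Frame correspondent (Sahlqvist): \forall x \forall y (Rxy \to \exists z (Rxz \wedge Rzy)) — i.e. density.
(F1): fails — R12 but no z with R1z and Rz2.
(F2): holds.
(F3): fails — Rbc but no z with Rbz and Rzc.
Valid on: (F2).

(F2)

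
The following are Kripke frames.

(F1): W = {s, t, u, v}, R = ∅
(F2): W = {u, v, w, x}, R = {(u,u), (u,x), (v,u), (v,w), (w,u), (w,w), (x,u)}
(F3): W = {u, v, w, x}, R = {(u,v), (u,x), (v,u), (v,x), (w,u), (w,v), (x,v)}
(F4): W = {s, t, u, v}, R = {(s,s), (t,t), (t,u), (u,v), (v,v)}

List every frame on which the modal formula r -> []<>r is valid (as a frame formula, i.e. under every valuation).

This is the axiom for symmetry; its first-order frame correspondent is forall x forall y (Rxy -> Ryx).
(F1): condition met.
(F2): fails — Rwu but not Ruw.
(F3): fails — Rwu but not Ruw.
(F4): fails — Ruv but not Rvu.
Valid on: (F1).

(F1)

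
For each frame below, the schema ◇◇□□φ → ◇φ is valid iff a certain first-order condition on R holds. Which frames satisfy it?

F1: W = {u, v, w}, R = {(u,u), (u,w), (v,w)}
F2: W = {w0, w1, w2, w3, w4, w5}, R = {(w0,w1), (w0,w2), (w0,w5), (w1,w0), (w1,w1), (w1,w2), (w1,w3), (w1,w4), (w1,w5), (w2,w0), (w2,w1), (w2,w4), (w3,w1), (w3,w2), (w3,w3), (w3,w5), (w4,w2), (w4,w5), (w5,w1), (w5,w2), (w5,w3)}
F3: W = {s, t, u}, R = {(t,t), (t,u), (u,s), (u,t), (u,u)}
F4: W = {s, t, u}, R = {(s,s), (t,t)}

The schema corresponds to a generalized confluence (Geach) condition: ∀x ∀y (xR²y → ∃w (yR²w ∧ xRw)).
F1: fails — uR²w but no t with wR²t and uRt.
F2: condition met.
F3: fails — tR²s but no w with sR²w and tRw.
F4: condition met.

F2, F4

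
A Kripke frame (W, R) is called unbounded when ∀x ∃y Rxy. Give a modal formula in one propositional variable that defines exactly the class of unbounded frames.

The condition is seriality. The D schema □ψ → ◇ψ defines it.
Suppose □ψ→◇ψ is valid. At any x set V(ψ)=W. Then □ψ at x, so ◇ψ at x, so x has a successor.

□ψ → ◇ψ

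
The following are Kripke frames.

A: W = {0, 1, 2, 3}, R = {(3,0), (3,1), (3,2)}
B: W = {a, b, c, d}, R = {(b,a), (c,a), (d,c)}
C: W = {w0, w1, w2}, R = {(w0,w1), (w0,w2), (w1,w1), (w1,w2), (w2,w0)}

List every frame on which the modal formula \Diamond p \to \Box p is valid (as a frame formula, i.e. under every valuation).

B

The schema corresponds to partial functionality: \forall x \forall y \forall z (Rxy \wedge Rxz \to y = z).
A: fails — 3 sees both 0 and 1.
B: holds.
C: fails — w0 sees both w1 and w2.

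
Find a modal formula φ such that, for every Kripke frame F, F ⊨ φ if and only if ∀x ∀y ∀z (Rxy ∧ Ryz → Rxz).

A defining formula is □r → □□r (the 4 axiom).
Suppose □r→□□r is valid. Take Rxy, Ryz and set V(r)={w : Rxw}. Then □r at x, so □□r at x, so □r at y, so r at z, i.e. Rxz.

□r → □□r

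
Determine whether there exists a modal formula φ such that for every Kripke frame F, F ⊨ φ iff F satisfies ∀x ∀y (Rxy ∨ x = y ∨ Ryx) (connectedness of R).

Not definable by any modal formula

If a class were modally definable it would be closed under disjoint unions (Goldblatt–Thomason).
Take 2 disjoint single-world reflexive frames: each is trivially connected, but their disjoint union has 2 worlds with no edge between distinct components, so it is not connected.
So the class is not modally definable.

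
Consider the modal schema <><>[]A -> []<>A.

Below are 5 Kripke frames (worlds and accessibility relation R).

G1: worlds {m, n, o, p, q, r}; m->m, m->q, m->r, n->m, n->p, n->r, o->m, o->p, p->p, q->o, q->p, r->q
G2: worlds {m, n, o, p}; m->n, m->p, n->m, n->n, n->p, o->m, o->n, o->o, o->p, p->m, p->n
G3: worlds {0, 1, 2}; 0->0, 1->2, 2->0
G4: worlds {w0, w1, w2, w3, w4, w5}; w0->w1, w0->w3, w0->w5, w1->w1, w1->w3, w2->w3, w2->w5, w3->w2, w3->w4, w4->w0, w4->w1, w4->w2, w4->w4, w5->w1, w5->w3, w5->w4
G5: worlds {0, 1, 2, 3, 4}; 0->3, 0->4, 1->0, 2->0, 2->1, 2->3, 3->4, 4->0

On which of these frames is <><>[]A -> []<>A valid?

This is the axiom for a generalized confluence (Geach) condition; its first-order frame correspondent is forall x forall y forall z ((x R^2 y & xRz) -> exists w (yRw & zRw)).
G1: fails — mR²m, mRq but no w with mRw and qRw.
G2: condition met.
G3: condition met.
G4: fails — w0R²w1, w0Rw3 but no w with w1Rw and w3Rw.
G5: fails — 0R²0, 0R4 but no w with 0Rw and 4Rw.

G2, G3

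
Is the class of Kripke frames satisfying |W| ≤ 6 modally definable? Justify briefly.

Not modally definable

Any modally definable frame class is closed under disjoint unions.
Any modal formula valid on each of 7 disjoint one-world frames is valid on their disjoint union (validity is preserved under disjoint unions). Each one-world frame has |W|=1≤6, but the union has |W|=7.
So the class is not modally definable.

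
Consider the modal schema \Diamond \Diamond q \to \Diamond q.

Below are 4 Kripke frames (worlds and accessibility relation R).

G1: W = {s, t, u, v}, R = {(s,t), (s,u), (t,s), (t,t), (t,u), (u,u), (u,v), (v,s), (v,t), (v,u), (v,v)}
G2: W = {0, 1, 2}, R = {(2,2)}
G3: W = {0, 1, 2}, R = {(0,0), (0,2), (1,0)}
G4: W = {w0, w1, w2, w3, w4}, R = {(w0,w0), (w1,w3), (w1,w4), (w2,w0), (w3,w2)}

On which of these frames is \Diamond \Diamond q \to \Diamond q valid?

G2

This is the axiom for transitivity; its first-order frame correspondent is \forall x \forall y \forall z (Rxy \wedge Ryz \to Rxz).
G1: fails — Ruv and Rvt but not Rut.
G2: condition met.
G3: fails — R10 and R02 but not R12.
G4: fails — Rw3w2 and Rw2w0 but not Rw3w0.
Valid on: G2.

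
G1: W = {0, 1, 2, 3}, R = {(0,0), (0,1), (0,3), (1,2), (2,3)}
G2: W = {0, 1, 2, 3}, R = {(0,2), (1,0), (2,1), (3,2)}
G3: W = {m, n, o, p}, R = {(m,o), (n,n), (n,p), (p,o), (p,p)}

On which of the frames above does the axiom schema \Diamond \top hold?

This is the axiom for seriality; its first-order frame correspondent is \forall x \exists y Rxy.
G1: fails — world 3 has no successor.
G2: condition met.
G3: fails — world o has no successor.

G2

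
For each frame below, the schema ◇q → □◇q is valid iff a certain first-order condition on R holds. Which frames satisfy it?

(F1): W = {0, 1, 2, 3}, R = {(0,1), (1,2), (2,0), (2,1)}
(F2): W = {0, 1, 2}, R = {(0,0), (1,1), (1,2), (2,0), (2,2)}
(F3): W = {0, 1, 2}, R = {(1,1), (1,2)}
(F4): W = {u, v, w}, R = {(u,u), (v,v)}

(F4)

Frame correspondent (Sahlqvist): ∀x ∀y ∀z (Rxy ∧ Rxz → Ryz) — i.e. the Euclidean property.
(F1): fails — R01 and R01 but not R11.
(F2): fails — R12 and R11 but not R21.
(F3): fails — R12 and R12 but not R22.
(F4): satisfies the condition.
Valid on: (F4).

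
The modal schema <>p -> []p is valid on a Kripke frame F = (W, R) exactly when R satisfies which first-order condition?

Suppose ◇p→□p is valid. Take Rxy, Rxz and set V(p)={y}. Then ◇p at x, so □p at x, so p at z, i.e. z=y.

Partial functionality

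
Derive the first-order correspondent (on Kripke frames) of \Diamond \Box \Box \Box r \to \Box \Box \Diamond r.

This is a Sahlqvist (Geach-type) schema ◇^1□^3r → □^2◇^1r.
Minimal-valuation argument: fix x; take any y with xR^1y and any z with xR^2z. Set V(r) to the set of worlds R-reachable from y in exactly 3 steps. Then □^3r holds at y, so the antecedent holds at x; validity forces ◇^1r at z, giving a w with zR^1w and yR^3w.
First-order correspondent: \forall x \forall y \forall z ((xRy \wedge x R^2 z) \to \exists w (y R^3 w \wedge zRw)).

\forall x \forall y \forall z ((xRy \wedge x R^2 z) \to \exists w (y R^3 w \wedge zRw))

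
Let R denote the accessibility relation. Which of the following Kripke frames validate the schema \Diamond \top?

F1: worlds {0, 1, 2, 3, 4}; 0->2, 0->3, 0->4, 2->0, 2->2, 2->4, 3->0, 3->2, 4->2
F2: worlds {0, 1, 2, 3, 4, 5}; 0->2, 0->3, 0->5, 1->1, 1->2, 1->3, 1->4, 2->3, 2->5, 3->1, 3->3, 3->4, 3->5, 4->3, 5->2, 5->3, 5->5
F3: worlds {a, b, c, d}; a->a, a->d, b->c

F2

This is the axiom for seriality; its first-order frame correspondent is \forall x \exists y Rxy.
F1: fails — world 1 has no successor.
F2: ✓.
F3: fails — world c has no successor.
Valid on: F2.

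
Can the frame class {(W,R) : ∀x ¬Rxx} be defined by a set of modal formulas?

Modal frame validity is preserved under surjective bounded morphisms.
The 4-cycle (worlds s,t,u,v with s→t→u→v→s) is irreflexive, and the map sending every world to a single reflexive point • is a surjective bounded morphism (forth: every edge maps to (•,•); back: every world has a successor). So any modal formula valid on the 4-cycle is also valid on the reflexive point, which is not irreflexive.
So no modal formula (or set of formulas) defines exactly the irreflexive frames.

Not definable by any modal formula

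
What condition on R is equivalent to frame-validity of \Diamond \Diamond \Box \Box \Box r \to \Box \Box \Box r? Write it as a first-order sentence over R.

\forall x \forall y \forall z ((x R^2 y \wedge x R^3 z) \to \exists w (y R^3 w \wedge z = w))

This is a Sahlqvist (Geach-type) schema ◇^2□^3r → □^3◇^0r.
First-order correspondent: \forall x \forall y \forall z ((x R^2 y \wedge x R^3 z) \to \exists w (y R^3 w \wedge z = w)).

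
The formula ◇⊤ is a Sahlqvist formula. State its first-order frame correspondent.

◇⊤ holds at w iff w has a successor, so frame-validity of ◇⊤ is exactly seriality. Equivalently via □φ → ◇φ:
Suppose □φ→◇φ is valid. At any x set V(φ)=W. Then □φ at x, so ◇φ at x, so x has a successor.

seriality: ∀x ∃y Rxy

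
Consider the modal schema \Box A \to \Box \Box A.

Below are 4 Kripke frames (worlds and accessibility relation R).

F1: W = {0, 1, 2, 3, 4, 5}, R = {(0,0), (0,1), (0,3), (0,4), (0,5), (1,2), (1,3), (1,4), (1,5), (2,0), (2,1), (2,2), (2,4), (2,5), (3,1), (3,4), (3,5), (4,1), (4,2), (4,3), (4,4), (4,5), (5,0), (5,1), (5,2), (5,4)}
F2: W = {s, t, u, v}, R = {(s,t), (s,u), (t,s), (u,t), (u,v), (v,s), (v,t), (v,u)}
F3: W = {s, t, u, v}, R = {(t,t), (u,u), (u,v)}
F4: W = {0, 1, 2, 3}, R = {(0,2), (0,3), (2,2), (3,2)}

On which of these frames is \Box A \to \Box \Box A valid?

Frame correspondent (Sahlqvist): \forall x \forall y \forall z (Rxy \wedge Ryz \to Rxz) — i.e. transitivity.
F1: fails — R34 and R42 but not R32.
F2: fails — Ruv and Rvu but not Ruu.
F3: satisfies the condition.
F4: satisfies the condition.

F3, F4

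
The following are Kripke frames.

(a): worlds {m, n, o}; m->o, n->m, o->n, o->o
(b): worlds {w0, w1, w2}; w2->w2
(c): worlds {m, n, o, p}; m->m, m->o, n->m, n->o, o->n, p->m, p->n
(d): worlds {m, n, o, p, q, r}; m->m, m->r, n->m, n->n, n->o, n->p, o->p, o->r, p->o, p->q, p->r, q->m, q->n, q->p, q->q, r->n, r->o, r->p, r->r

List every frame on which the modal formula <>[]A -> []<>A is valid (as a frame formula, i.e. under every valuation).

(b), (d)

The schema corresponds to convergence: forall x forall y forall z (Rxy & Rxz -> exists w (Ryw & Rzw)).
(a): fails — Roo and Ron but o and n have no common successor.
(b): holds.
(c): fails — Rmo and Rmm but o and m have no common successor.
(d): holds.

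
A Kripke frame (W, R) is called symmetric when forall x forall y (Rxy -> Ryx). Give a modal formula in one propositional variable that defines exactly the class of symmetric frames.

r → □◇r

A defining formula is r → □◇r (the B axiom).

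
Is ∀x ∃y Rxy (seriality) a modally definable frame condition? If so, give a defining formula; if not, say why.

Yes, by □p → ◇p

Yes: it is seriality, defined by the D schema □p → ◇p.
Suppose □p→◇p is valid. At any x set V(p)=W. Then □p at x, so ◇p at x, so x has a successor.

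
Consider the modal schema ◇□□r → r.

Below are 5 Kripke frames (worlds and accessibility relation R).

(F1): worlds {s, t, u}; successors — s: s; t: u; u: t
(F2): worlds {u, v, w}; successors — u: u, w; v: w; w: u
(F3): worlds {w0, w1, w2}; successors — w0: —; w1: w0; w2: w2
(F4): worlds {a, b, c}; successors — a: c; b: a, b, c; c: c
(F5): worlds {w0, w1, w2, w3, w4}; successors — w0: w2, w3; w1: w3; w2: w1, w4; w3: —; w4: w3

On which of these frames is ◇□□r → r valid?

none

The schema corresponds to a generalized confluence (Geach) condition: ∀x ∀y (xRy → ∃w (yR²w ∧ x = w)).
(F1): fails — tRu but no w with uR²w and t=w.
(F2): fails — vRw but no t with wR²t and v=t.
(F3): fails — w1Rw0 but no w with w0R²w and w1=w.
(F4): fails — aRc but no w with cR²w and a=w.
(F5): fails — w0Rw2 but no w with w2R²w and w0=w.
Valid on no frame.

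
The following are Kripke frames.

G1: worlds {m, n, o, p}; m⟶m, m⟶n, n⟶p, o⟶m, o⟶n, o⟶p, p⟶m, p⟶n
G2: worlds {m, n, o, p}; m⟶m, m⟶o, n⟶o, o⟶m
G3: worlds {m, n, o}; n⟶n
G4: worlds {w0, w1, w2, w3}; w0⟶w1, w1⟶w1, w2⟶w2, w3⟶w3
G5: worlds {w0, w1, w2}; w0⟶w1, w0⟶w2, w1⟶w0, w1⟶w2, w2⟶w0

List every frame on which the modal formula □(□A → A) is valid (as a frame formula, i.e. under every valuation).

G3, G4

Frame correspondent (Sahlqvist): ∀x ∀y (Rxy → Ryy) — i.e. shift-reflexivity.
G1: fails — Ron but not Rnn.
G2: fails — Rno but not Roo.
G3: ✓.
G4: ✓.
G5: fails — Rw1w2 but not Rw2w2.
Valid on: G3, G4.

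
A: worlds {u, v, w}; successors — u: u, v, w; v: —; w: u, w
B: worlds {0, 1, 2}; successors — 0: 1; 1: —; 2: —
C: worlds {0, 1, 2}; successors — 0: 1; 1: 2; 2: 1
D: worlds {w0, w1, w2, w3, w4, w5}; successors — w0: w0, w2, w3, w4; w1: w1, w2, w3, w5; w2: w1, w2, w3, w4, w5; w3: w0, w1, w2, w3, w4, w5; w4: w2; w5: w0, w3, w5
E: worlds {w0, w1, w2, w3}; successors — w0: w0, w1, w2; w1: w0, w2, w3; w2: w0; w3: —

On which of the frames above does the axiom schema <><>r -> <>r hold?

B

Frame correspondent (Sahlqvist): forall x forall y (x R^2 y -> exists w (y = w & xRw)) — i.e. a generalized confluence (Geach) condition.
A: fails — wR²v but no t with v=t and wRt.
B: satisfies the condition.
C: fails — 0R²2 but no w with 2=w and 0Rw.
D: fails — w0R²w1 but no w with w1=w and w0Rw.
E: fails — w0R²w3 but no w with w3=w and w0Rw.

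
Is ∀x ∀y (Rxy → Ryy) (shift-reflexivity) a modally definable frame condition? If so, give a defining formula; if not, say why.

The condition is shift-reflexivity. A defining modal formula is □(□r → r).
Suppose □(□r→r) is valid. Take Rxy and set V(r)={w : Ryw}. Then at y, □r holds; since □(□r→r) at x, □r→r at y, so r at y, i.e. Ryy.

Yes — defined by □(□r → r)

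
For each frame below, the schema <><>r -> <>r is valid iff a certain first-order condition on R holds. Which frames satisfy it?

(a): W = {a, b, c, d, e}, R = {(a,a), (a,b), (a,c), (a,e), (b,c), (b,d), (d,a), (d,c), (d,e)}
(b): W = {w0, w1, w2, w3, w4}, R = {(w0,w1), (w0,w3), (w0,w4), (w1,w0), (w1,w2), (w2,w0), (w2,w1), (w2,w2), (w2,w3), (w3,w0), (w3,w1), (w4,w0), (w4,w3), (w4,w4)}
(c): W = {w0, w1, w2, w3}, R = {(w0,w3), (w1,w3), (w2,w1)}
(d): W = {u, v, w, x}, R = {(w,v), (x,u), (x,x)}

(d)

Frame correspondent (Sahlqvist): forall x forall y forall z (Rxy & Ryz -> Rxz) — i.e. transitivity.
(a): fails — Rab and Rbd but not Rad.
(b): fails — Rw1w2 and Rw2w1 but not Rw1w1.
(c): fails — Rw2w1 and Rw1w3 but not Rw2w3.
(d): condition met.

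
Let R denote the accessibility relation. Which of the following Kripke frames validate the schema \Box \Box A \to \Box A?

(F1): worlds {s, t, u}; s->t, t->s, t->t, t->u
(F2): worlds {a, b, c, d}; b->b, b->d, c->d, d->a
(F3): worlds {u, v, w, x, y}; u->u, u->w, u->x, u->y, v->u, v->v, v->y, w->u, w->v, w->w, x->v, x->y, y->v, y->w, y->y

The schema corresponds to density: \forall x \forall y (Rxy \to \exists z (Rxz \wedge Rzy)).
(F1): condition met.
(F2): fails — Rcd but no z with Rcz and Rzd.
(F3): condition met.

(F1), (F3)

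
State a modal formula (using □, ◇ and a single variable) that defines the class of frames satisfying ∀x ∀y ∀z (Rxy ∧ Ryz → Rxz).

□ψ → □□ψ

The condition is transitivity. The 4 schema □ψ → □□ψ defines it.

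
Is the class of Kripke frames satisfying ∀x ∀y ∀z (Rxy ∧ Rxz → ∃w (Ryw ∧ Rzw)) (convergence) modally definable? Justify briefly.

Yes — defined by ◇□r → □◇r

The condition is convergence. A defining modal formula is ◇□r → □◇r.
Suppose ◇□r→□◇r is valid. Take Rxy, Rxz and set V(r)={w : Ryw}. Then □r at y so ◇□r at x, so □◇r at x, so ◇r at z, giving w with Rzw and Ryw.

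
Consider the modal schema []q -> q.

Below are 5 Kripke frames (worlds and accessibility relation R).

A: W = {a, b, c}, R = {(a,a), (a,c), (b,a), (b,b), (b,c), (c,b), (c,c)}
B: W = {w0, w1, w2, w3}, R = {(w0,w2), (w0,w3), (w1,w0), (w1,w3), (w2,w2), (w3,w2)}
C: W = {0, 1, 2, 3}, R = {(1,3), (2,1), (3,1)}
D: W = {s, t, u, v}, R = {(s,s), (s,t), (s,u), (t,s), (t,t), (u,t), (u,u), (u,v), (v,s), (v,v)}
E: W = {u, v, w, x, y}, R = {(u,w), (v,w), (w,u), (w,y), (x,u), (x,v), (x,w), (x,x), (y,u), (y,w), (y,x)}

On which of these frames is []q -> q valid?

A, D

Frame correspondent (Sahlqvist): forall x Rxx — i.e. reflexivity.
A: holds.
B: fails — world w0 does not see itself.
C: fails — world 0 does not see itself.
D: holds.
E: fails — world u does not see itself.
Valid on: A, D.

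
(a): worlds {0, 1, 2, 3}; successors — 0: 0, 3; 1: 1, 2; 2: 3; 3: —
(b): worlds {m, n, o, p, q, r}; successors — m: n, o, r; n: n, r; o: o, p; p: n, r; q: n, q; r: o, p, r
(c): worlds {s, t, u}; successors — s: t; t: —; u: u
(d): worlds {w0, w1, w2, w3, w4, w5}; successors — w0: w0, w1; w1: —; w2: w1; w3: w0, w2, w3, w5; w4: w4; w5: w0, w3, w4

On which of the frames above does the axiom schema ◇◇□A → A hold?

This is the axiom for a generalized confluence (Geach) condition; its first-order frame correspondent is ∀x ∀y (xR²y → ∃w (yRw ∧ x = w)).
(a): fails — 0R²3 but no w with 3Rw and 0=w.
(b): fails — mR²n but no w with nRw and m=w.
(c): holds.
(d): fails — w0R²w1 but no w with w1Rw and w0=w.

(c)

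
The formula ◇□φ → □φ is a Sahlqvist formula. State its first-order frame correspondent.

This is a form of the 5 axiom.
It corresponds to the Euclidean property: ∀x ∀y ∀z (Rxy ∧ Rxz → Ryz).

the Euclidean property: ∀x ∀y ∀z (Rxy ∧ Rxz → Ryz)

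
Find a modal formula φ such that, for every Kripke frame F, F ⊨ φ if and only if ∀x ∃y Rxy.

□q → ◇q

A defining formula is □q → ◇q (the D axiom).
Suppose □q→◇q is valid. At any x set V(q)=W. Then □q at x, so ◇q at x, so x has a successor.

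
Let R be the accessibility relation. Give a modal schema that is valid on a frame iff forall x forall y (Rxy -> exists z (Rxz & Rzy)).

A defining formula is □□q → □q (the C4 axiom).
Suppose □□q→□q is valid. Take Rxy and set V(q)={w : xR²w}. Then □□q at x, so □q at x, so q at y, i.e. ∃z(Rxz∧Rzy).

□□q → □q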